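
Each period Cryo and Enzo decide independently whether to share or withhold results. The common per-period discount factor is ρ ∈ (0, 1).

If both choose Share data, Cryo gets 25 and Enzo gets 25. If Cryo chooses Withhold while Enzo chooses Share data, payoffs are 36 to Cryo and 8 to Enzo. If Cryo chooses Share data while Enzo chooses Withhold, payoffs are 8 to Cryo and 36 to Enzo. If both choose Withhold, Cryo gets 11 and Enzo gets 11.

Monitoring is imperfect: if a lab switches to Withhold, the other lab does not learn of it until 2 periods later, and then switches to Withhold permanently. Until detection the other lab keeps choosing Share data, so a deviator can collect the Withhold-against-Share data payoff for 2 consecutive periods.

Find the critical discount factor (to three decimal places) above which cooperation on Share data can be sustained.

0.663

The best deviation is to choose Withhold for all 2 undetected periods, earning 36 each, then 11 forever once detected.
Deviation value: 36(1−ρ^2)/(1−ρ) + 11ρ^2/(1−ρ); cooperation value: 25/(1−ρ).
IC: 25 ≥ 36(1−ρ^2) + 11ρ^2 = 36 − 25ρ^2.
So ρ^2 ≥ 11/25, giving ρ ≥ (11/25)^(1/2) ≈ 0.663.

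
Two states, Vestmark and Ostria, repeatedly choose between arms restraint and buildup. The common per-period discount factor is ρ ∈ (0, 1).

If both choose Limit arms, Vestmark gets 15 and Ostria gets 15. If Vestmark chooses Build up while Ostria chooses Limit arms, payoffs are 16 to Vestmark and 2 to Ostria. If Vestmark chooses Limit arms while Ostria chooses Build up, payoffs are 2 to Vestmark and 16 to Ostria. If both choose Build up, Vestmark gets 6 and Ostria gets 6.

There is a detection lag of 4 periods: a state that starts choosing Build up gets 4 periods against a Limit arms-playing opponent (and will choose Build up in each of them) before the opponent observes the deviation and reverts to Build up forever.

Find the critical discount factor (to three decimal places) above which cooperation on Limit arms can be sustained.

0.562

Deviating for the 4 undetected periods gains 16−15 = 1 per period over cooperation, then loses 15−6 = 9 per period forever once punishment starts.
Gain: 1(1 + ρ + … + ρ^3); loss: 9·ρ^4/(1−ρ).
No profitable deviation ⇔ 1(1−ρ^4) ≤ 9·ρ^4, i.e. ρ^4 ≥ 1/(1+9) = 1/10.
Hence ρ ≥ (1/10)^(1/4) ≈ 0.562.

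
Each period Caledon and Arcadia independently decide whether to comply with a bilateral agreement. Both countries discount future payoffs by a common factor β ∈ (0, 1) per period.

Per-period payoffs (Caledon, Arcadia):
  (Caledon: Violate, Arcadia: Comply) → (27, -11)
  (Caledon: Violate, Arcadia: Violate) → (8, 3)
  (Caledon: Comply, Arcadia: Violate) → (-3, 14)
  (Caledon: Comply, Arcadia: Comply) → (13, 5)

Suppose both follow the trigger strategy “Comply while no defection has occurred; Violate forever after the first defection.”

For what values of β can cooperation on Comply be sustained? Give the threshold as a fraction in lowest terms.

9/11

Caledon: cooperation gives 13 each period; deviation gives 27 once then 8 forever.
  13/(1−β) ≥ 27 + 8β/(1−β) ⇒ β ≥ 14/19.
Arcadia: cooperation gives 5 each period; deviation gives 14 once then 3 forever.
  β ≥ 9/11.
Both must hold, so the binding constraint is Arcadia's: β ≥ 9/11.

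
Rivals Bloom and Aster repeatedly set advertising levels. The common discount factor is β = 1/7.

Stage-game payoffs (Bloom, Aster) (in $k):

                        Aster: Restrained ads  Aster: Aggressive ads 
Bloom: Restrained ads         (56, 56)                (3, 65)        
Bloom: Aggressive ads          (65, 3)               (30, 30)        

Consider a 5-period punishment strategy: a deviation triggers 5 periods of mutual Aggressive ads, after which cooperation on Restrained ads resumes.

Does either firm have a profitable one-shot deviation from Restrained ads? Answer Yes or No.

A one-shot deviation gives 65 now, then 30 for 5 periods, then back to 56.
Gain from deviating: (65−56) today; loss: (56−30) in each of the next 5 periods.
No-deviation condition: (56−30)(β+…+β^5) ≥ 65−56, i.e. β+…+β^5 ≥ 9/26.
At β = 1/7: β+…+β^5 = 0.1667 < 0.3462.
So cooperation is not sustainable.

Yes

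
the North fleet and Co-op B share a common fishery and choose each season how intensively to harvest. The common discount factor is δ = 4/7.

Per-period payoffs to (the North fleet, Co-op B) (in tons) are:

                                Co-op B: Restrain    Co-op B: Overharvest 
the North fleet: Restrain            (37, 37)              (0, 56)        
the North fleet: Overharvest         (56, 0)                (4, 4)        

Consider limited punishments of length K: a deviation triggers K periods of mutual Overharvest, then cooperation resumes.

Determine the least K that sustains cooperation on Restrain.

2

IC: δ(1−δ^K)/(1−δ) ≥ (56−37)/(37−4) = 19/33.
With δ = 4/7: need 1 − δ^K ≥ 19/33·(1−4/7)/(4/7), i.e. δ^K ≤ 0.5682.
Since (4/7)^1 = 0.5714 and (4/7)^2 = 0.3265, the smallest such K is 2.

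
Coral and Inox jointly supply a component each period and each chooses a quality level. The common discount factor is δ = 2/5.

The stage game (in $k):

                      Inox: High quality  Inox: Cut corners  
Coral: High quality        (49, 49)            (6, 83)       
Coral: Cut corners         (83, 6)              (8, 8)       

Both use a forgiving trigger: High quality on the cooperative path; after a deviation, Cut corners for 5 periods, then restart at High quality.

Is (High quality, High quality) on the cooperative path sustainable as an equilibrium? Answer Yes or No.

Comparing payoff streams over the 6 periods until play realigns: cooperate → 49(1+δ+…+δ^5); deviate → 83 + 8(δ+…+δ^5).
Cooperation is sustained iff (49−8)(δ+…+δ^5) ≥ 83−49.
δ+…+δ^5 = 2/5·(1−(2/5)^5)/(1−2/5) = 0.6598, and (83−49)/(49−8) = 0.8293.
0.6598 < 0.8293, so cooperation is not sustainable.

No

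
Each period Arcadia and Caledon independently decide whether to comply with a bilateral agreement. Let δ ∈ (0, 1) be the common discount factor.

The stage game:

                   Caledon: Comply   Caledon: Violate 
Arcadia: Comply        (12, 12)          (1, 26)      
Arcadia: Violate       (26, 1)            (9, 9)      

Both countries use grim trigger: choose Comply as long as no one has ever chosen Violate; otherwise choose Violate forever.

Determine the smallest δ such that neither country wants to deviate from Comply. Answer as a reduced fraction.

One-period gain from deviating is 26 − 12 = 14. The loss is 12 − 9 = 3 in every subsequent period, with present value 3·δ/(1−δ).
Deviation is unprofitable when 3·δ/(1−δ) ≥ 14, i.e. δ/(1−δ) ≥ 14/3.
Equivalently δ ≥ 14/(14+3) = 14/17.

14/17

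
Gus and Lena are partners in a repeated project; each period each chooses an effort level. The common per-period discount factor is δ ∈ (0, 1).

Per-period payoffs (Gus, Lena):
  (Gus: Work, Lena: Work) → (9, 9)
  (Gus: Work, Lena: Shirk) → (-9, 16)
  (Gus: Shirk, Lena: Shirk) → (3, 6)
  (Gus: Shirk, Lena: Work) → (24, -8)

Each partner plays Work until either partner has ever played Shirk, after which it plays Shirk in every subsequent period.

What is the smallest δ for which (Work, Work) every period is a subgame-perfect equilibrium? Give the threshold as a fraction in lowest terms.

5/7

Gus's threshold: (24−9)/(24−3) = 5/7.
Lena's threshold: (16−9)/(16−6) = 7/10.
5/7 > 7/10, so Gus binds and δ* = 5/7.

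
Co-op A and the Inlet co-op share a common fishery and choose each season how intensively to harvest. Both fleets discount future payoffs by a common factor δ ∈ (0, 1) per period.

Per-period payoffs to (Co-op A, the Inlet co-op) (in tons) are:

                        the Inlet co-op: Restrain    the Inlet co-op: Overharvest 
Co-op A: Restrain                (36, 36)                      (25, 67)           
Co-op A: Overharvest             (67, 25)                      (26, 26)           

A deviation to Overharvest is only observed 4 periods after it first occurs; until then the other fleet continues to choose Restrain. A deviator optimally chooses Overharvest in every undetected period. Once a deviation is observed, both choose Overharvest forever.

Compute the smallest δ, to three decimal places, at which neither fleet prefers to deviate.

The best deviation is to choose Overharvest for all 4 undetected periods, earning 67 each, then 26 forever once detected.
Deviation value: 67(1−δ^4)/(1−δ) + 26δ^4/(1−δ); cooperation value: 36/(1−δ).
IC: 36 ≥ 67(1−δ^4) + 26δ^4 = 67 − 41δ^4.
So δ^4 ≥ 31/41, giving δ ≥ (31/41)^(1/4) ≈ 0.932.

0.932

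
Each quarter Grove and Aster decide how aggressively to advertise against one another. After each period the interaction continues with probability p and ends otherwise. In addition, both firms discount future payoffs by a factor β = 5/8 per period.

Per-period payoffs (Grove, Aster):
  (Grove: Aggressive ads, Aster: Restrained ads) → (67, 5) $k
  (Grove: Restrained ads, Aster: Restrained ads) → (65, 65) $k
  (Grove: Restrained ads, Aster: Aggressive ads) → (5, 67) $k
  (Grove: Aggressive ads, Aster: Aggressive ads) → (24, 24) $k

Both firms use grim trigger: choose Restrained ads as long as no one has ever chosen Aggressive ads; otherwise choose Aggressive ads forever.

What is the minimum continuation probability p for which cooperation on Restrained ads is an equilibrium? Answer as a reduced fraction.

Expected continuation weight on next period's payoff is β·p = 5/8·p, which plays the role of the discount factor.
Cooperation requires 5/8·p ≥ (67−65)/(67−24) = 2/43, hence p ≥ 16/215.

16/215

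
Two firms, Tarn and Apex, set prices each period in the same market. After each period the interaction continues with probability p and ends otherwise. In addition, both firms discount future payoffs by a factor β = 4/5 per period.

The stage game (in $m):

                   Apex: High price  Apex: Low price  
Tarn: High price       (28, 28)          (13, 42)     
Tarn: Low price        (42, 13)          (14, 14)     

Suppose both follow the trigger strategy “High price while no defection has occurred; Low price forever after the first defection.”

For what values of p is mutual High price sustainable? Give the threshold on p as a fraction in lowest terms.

Expected continuation weight on next period's payoff is β·p = 4/5·p, which plays the role of the discount factor.
Cooperation requires 4/5·p ≥ (42−28)/(42−14) = 1/2, hence p ≥ 5/8.

5/8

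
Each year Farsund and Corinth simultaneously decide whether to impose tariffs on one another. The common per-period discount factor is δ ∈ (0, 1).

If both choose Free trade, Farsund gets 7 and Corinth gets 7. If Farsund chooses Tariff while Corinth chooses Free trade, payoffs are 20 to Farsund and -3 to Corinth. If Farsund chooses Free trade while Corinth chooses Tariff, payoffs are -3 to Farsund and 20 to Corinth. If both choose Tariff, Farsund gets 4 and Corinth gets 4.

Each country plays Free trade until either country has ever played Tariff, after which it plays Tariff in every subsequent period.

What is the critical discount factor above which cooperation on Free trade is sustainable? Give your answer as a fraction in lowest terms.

Under grim trigger the critical discount factor is (T−C)/(T−P) with T = 20, C = 7, P = 4.
δ* = (20−7)/(20−4) = 13/16.

13/16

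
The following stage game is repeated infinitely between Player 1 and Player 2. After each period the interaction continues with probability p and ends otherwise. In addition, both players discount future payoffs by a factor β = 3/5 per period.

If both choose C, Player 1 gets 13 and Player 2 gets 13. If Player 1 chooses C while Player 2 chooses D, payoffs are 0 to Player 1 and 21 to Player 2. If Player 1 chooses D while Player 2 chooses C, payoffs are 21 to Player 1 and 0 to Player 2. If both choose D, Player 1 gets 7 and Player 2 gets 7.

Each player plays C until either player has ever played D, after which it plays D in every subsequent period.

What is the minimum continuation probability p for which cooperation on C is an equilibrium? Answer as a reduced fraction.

20/21

With continuation probability p and discount β, the effective per-period discount factor is βp.
Grim-trigger IC: βp ≥ (21−13)/(21−7) = 4/7.
So p ≥ (4/7)/(3/5) = 20/21.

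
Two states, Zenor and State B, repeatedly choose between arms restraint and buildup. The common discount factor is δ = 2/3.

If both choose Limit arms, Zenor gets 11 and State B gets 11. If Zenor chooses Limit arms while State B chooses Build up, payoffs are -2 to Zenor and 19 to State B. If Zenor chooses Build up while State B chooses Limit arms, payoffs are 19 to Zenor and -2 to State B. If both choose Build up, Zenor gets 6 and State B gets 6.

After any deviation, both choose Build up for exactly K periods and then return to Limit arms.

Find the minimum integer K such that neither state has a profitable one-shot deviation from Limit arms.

4

Need Σ_{k=1}^{K} δ^k ≥ (19−11)/(11−6) = 1.6000 at δ = 2/3.
At K = 3 the sum is 1.4074 < 1.6000; at K = 4 it is 1.6049 ≥ 1.6000.
So the minimum punishment length is K = 4.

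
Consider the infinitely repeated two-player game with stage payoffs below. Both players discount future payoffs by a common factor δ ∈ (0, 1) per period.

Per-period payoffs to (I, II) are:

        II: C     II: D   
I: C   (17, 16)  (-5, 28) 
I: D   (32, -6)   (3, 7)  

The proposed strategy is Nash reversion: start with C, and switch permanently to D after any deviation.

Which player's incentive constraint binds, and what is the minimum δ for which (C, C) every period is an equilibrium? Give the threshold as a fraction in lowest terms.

II; δ ≥ 4/7

I's threshold: (32−17)/(32−3) = 15/29.
II's threshold: (28−16)/(28−7) = 4/7.
15/29 < 4/7, so II binds and δ* = 4/7.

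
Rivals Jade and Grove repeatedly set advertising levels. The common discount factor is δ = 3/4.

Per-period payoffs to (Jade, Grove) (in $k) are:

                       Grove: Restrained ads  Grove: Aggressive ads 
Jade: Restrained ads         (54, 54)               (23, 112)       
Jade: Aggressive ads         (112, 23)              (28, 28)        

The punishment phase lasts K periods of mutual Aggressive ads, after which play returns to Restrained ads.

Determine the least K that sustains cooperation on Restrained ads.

Need Σ_{k=1}^{K} δ^k ≥ (112−54)/(54−28) = 2.2308 at δ = 3/4.
At K = 4 the sum is 2.0508 < 2.2308; at K = 5 it is 2.2881 ≥ 2.2308.
So the minimum punishment length is K = 5.

5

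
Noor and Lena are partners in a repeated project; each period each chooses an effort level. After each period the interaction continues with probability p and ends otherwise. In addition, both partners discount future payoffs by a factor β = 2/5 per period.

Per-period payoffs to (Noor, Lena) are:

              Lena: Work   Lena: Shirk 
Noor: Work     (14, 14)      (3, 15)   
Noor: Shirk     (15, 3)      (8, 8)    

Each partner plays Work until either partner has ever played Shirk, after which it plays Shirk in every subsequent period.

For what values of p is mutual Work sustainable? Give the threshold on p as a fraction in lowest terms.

5/14

Expected continuation weight on next period's payoff is β·p = 2/5·p, which plays the role of the discount factor.
Cooperation requires 2/5·p ≥ (15−14)/(15−8) = 1/7, hence p ≥ 5/14.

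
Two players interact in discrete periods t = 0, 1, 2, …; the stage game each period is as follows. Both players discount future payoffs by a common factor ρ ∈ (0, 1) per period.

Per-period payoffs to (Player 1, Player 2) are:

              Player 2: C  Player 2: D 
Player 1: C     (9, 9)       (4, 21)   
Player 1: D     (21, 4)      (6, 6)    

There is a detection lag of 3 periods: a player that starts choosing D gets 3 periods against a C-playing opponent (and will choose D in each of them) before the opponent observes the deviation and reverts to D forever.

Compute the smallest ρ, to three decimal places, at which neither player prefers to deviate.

0.928

A deviator earns 21 for 3 periods, then 6 forever; cooperating earns 9 forever. Multiplying the IC by (1−ρ):
9 ≥ 21(1−ρ^3) + 6ρ^3, so 15·ρ^3 ≥ 12 and ρ^3 ≥ 4/5.
ρ ≥ (4/5)^(1/3) ≈ 0.928.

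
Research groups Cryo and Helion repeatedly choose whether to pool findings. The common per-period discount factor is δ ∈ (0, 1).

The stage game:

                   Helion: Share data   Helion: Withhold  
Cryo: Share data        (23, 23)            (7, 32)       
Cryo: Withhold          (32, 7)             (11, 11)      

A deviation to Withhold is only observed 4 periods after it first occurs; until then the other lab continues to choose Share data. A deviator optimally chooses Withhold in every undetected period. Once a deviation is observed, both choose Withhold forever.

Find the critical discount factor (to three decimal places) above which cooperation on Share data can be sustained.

0.809

A deviator earns 32 for 4 periods, then 11 forever; cooperating earns 23 forever. Multiplying the IC by (1−δ):
23 ≥ 32(1−δ^4) + 11δ^4, so 21·δ^4 ≥ 9 and δ^4 ≥ 3/7.
δ ≥ (3/7)^(1/4) ≈ 0.809.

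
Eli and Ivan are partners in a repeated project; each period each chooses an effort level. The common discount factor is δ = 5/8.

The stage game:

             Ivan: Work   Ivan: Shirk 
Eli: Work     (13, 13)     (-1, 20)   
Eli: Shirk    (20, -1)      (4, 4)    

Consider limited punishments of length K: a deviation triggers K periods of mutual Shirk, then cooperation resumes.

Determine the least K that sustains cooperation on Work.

2

No profitable deviation requires (13−4)(δ+…+δ^K) ≥ 20−13, i.e. δ+…+δ^K ≥ 7/9 ≈ 0.7778.
With δ = 5/8, the partial sums are K=1: 0.6250, K=2: 1.0156.
K = 2 is the first length at which the sum reaches 0.7778.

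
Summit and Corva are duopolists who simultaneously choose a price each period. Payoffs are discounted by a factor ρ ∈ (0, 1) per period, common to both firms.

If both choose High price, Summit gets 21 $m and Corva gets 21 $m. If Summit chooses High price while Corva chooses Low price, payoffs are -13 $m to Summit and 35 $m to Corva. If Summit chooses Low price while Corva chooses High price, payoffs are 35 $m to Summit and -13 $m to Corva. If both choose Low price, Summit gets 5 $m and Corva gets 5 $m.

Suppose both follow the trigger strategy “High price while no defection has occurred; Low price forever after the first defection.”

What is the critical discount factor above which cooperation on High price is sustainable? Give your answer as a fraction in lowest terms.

One-period gain from deviating is 35 − 21 = 14. The loss is 21 − 5 = 16 in every subsequent period, with present value 16·ρ/(1−ρ).
Deviation is unprofitable when 16·ρ/(1−ρ) ≥ 14, i.e. ρ/(1−ρ) ≥ 7/8.
Equivalently ρ ≥ 14/(14+16) = 7/15.

7/15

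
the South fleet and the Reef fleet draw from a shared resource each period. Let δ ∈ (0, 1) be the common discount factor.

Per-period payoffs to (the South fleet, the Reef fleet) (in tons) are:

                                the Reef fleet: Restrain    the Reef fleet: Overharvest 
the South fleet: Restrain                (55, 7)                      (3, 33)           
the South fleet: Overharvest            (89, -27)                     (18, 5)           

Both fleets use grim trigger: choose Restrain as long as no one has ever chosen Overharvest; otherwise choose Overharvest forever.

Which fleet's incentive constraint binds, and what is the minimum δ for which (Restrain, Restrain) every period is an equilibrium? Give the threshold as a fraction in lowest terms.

the South fleet: cooperation gives 55 each period; deviation gives 89 once then 18 forever.
  55/(1−δ) ≥ 89 + 18δ/(1−δ) ⇒ δ ≥ 34/71.
the Reef fleet: cooperation gives 7 each period; deviation gives 33 once then 5 forever.
  δ ≥ 26/28 = 13/14.
Both must hold, so the binding constraint is the Reef fleet's: δ ≥ 13/14.

the Reef fleet; δ ≥ 13/14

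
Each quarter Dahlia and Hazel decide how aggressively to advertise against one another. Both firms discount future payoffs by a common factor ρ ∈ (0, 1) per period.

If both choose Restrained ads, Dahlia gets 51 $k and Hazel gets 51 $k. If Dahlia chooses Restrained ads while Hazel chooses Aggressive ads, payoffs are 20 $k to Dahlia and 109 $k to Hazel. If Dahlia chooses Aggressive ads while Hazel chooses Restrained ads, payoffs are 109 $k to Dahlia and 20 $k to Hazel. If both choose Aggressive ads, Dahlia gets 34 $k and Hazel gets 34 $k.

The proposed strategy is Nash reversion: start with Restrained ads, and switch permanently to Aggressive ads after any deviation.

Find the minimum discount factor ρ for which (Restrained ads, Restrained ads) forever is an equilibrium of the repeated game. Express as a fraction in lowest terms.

51/(1−ρ) ≥ 109 + 34ρ/(1−ρ)
51 ≥ 109 − 75ρ
ρ ≥ 58/75.

58/75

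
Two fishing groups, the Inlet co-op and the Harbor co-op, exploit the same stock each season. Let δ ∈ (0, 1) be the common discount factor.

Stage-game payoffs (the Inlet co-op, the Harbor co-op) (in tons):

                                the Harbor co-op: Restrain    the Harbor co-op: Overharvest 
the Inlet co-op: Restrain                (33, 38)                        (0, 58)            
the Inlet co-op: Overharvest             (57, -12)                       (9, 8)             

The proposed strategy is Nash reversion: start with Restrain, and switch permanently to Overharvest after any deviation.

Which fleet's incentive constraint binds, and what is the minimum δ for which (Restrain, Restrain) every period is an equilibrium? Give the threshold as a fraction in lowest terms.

the Inlet co-op; δ ≥ 1/2

the Inlet co-op's threshold: (57−33)/(57−9) = 1/2.
the Harbor co-op's threshold: (58−38)/(58−8) = 2/5.
1/2 > 2/5, so the Inlet co-op binds and δ* = 1/2.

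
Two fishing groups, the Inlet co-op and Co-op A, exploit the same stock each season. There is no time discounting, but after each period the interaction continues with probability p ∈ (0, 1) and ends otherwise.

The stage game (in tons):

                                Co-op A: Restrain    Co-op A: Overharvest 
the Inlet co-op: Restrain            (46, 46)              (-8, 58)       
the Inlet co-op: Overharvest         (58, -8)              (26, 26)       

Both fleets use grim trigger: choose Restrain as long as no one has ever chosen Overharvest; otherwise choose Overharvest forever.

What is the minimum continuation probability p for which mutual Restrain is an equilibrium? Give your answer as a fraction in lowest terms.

With no time discounting, the continuation probability p plays the role of the discount factor.
Grim-trigger IC: 46/(1−p) ≥ 58 + 26p/(1−p) ⇒ p ≥ (58−46)/(58−26) = 3/8.

3/8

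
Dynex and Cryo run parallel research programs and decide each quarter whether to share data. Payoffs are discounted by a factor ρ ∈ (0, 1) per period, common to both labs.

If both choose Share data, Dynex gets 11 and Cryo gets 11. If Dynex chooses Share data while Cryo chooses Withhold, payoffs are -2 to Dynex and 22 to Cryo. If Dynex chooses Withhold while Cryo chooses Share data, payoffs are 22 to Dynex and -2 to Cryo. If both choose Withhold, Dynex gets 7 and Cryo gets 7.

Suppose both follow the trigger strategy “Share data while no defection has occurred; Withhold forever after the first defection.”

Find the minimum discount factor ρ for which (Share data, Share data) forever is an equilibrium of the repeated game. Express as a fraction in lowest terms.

11/(1−ρ) ≥ 22 + 7ρ/(1−ρ)
11 ≥ 22 − 15ρ
ρ ≥ 11/15.

11/15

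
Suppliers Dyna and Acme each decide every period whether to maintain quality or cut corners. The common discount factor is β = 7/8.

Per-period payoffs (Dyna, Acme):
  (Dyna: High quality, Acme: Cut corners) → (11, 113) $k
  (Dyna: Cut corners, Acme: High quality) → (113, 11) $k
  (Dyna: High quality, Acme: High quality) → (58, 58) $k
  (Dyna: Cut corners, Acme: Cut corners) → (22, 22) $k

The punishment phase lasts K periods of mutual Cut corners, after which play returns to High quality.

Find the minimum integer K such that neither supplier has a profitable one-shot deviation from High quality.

2

No profitable deviation requires (58−22)(β+…+β^K) ≥ 113−58, i.e. β+…+β^K ≥ 55/36 ≈ 1.5278.
With β = 7/8, the partial sums are K=1: 0.8750, K=2: 1.6406.
K = 2 is the first length at which the sum reaches 1.5278.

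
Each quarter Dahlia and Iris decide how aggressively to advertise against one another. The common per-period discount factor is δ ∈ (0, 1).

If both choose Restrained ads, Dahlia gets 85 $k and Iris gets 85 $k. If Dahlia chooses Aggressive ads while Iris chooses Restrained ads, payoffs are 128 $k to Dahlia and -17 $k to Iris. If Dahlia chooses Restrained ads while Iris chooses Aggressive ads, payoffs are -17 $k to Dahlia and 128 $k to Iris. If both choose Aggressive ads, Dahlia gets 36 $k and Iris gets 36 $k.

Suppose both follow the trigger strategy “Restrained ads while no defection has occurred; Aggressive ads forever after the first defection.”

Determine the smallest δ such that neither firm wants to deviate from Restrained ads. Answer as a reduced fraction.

43/92

Cooperation forever yields 85 each period: 85/(1−δ).
Deviating yields 128 once, then 36 forever: 128 + 36δ/(1−δ).
No profitable deviation requires 85/(1−δ) ≥ 128 + 36δ/(1−δ).
Multiplying by (1−δ): 85 ≥ 128(1−δ) + 36δ = 128 − 92δ.
So 92δ ≥ 43, i.e. δ ≥ 43/92.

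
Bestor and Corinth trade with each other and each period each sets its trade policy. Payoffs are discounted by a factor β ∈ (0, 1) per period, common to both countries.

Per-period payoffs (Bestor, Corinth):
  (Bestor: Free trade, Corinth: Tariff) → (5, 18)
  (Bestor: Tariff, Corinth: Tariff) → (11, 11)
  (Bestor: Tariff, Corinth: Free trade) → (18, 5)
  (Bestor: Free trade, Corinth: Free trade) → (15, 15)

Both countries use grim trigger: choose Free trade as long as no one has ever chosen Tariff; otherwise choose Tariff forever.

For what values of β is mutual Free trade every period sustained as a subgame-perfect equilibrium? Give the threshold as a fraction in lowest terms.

3/7

Under grim trigger the critical discount factor is (T−C)/(T−P) with T = 18, C = 15, P = 11.
β* = (18−15)/(18−11) = 3/7.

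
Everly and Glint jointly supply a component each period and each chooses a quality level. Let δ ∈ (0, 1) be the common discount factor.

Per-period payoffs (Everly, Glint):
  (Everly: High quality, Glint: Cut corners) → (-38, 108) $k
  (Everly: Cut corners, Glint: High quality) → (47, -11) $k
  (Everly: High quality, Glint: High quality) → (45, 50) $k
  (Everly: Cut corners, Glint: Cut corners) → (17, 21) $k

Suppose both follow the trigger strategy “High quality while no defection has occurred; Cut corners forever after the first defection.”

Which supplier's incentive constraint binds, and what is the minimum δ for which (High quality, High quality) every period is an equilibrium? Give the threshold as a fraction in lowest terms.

Glint; δ ≥ 2/3

Everly's threshold: (47−45)/(47−17) = 1/15.
Glint's threshold: (108−50)/(108−21) = 2/3.
1/15 < 2/3, so Glint binds and δ* = 2/3.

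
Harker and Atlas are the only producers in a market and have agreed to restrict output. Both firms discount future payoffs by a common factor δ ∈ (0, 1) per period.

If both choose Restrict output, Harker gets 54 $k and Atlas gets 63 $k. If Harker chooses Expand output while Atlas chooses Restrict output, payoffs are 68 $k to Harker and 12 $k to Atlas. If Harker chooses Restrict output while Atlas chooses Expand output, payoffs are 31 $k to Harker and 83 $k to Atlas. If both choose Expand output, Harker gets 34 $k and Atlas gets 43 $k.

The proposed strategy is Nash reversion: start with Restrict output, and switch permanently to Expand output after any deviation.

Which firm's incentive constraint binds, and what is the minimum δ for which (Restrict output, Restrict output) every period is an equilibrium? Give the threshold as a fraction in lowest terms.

Harker: cooperation gives 54 each period; deviation gives 68 once then 34 forever.
  54/(1−δ) ≥ 68 + 34δ/(1−δ) ⇒ δ ≥ 14/34 = 7/17.
Atlas: cooperation gives 63 each period; deviation gives 83 once then 43 forever.
  δ ≥ 20/40 = 1/2.
Both must hold, so the binding constraint is Atlas's: δ ≥ 1/2.

Atlas; δ ≥ 1/2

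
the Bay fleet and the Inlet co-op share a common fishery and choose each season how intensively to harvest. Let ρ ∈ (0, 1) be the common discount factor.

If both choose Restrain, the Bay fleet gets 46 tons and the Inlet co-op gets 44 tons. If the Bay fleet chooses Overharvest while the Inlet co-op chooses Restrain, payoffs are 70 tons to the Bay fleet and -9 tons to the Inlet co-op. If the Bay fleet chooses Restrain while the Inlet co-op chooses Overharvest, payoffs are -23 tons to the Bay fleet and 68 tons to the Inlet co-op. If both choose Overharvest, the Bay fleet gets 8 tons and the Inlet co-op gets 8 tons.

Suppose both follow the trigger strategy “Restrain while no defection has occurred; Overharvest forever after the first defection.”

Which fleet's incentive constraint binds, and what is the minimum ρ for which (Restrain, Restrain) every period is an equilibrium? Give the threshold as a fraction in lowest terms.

the Inlet co-op; ρ ≥ 2/5

the Bay fleet's threshold: (70−46)/(70−8) = 12/31.
the Inlet co-op's threshold: (68−44)/(68−8) = 2/5.
12/31 < 2/5, so the Inlet co-op binds and ρ* = 2/5.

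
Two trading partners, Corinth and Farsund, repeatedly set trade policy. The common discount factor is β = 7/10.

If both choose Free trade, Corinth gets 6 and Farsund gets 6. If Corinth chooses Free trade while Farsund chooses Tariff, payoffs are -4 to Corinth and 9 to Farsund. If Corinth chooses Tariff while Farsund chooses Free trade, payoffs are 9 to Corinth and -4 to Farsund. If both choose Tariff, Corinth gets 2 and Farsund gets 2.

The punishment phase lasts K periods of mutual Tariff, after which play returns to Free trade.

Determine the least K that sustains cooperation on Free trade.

No profitable deviation requires (6−2)(β+…+β^K) ≥ 9−6, i.e. β+…+β^K ≥ 3/4 ≈ 0.7500.
With β = 7/10, the partial sums are K=1: 0.7000, K=2: 1.1900.
K = 2 is the first length at which the sum reaches 0.7500.

2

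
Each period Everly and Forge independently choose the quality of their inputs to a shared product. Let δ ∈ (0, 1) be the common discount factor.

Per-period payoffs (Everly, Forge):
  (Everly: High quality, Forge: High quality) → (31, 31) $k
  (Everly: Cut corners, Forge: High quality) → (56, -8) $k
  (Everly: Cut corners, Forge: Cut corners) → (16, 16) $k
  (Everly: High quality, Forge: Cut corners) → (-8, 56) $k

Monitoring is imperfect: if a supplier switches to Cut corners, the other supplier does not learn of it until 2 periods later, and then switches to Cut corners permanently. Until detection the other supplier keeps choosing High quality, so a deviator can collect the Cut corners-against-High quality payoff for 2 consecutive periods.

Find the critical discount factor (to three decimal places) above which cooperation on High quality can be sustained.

The best deviation is to choose Cut corners for all 2 undetected periods, earning 56 each, then 16 forever once detected.
Deviation value: 56(1−δ^2)/(1−δ) + 16δ^2/(1−δ); cooperation value: 31/(1−δ).
IC: 31 ≥ 56(1−δ^2) + 16δ^2 = 56 − 40δ^2.
So δ^2 ≥ 25/40 = 5/8, giving δ ≥ (5/8)^(1/2) ≈ 0.791.

0.791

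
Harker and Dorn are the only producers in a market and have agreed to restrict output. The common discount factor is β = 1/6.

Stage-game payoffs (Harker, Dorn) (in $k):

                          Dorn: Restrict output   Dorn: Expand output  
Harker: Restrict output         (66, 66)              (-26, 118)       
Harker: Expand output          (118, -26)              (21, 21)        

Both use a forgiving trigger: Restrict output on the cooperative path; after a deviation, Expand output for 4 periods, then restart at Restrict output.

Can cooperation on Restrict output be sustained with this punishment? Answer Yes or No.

Comparing payoff streams over the 5 periods until play realigns: cooperate → 66(1+β+…+β^4); deviate → 118 + 21(β+…+β^4).
Cooperation is sustained iff (66−21)(β+…+β^4) ≥ 118−66.
β+…+β^4 = 1/6·(1−(1/6)^4)/(1−1/6) = 0.1998, and (118−66)/(66−21) = 1.1556.
0.1998 < 1.1556, so cooperation is not sustainable.

No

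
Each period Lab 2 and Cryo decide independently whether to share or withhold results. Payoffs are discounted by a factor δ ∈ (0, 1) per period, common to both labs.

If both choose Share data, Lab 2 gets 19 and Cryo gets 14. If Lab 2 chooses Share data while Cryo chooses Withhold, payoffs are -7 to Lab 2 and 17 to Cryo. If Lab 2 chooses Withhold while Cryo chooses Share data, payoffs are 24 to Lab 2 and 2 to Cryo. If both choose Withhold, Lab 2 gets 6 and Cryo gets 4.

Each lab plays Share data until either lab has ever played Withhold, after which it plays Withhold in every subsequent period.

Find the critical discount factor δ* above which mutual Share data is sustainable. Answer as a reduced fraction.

5/18

Lab 2: cooperation gives 19 each period; deviation gives 24 once then 6 forever.
  19/(1−δ) ≥ 24 + 6δ/(1−δ) ⇒ δ ≥ 5/18.
Cryo: cooperation gives 14 each period; deviation gives 17 once then 4 forever.
  δ ≥ 3/13.
Both must hold, so the binding constraint is Lab 2's: δ ≥ 5/18.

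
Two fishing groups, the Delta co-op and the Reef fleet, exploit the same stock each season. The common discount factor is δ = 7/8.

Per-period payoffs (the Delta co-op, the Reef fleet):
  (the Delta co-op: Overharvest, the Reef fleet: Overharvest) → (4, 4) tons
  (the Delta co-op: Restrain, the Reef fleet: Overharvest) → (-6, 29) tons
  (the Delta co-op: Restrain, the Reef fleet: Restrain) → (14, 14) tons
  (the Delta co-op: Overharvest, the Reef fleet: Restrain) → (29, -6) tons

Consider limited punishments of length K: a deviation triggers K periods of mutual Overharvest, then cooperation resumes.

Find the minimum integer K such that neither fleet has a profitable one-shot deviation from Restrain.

Need Σ_{k=1}^{K} δ^k ≥ (29−14)/(14−4) = 1.5000 at δ = 7/8.
At K = 1 the sum is 0.8750 < 1.5000; at K = 2 it is 1.6406 ≥ 1.5000.
So the minimum punishment length is K = 2.

2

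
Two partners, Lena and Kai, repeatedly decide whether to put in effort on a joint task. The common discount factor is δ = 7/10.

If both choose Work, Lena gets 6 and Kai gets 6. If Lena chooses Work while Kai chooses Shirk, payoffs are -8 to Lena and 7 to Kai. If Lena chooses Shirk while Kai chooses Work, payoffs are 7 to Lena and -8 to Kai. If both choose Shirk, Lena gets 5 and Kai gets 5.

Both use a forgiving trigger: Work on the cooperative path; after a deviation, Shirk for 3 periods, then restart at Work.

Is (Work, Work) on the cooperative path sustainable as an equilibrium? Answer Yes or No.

IC: δ+…+δ^3 ≥ (7−6)/(6−5) = 1.
At δ = 7/10: partial sum = 1.5330 ≥ 1.0000. Cooperation sustainable.

Yes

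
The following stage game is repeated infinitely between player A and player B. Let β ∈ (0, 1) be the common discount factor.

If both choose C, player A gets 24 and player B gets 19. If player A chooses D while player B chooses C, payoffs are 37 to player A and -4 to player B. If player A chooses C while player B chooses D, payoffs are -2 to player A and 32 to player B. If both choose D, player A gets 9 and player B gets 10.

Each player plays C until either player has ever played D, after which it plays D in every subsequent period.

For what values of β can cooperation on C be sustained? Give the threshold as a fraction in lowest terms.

13/22

player A's threshold: (37−24)/(37−9) = 13/28.
player B's threshold: (32−19)/(32−10) = 13/22.
13/28 < 13/22, so player B binds and β* = 13/22.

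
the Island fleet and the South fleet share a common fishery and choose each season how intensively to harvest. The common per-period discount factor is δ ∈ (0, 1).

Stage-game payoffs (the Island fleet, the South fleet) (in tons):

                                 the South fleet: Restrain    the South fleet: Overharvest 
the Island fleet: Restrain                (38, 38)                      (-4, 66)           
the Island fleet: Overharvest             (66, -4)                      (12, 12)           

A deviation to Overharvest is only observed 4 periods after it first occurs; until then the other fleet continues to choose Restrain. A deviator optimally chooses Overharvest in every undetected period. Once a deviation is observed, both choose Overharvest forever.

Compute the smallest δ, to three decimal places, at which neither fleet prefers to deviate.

Deviating for the 4 undetected periods gains 66−38 = 28 per period over cooperation, then loses 38−12 = 26 per period forever once punishment starts.
Gain: 28(1 + δ + … + δ^3); loss: 26·δ^4/(1−δ).
No profitable deviation ⇔ 28(1−δ^4) ≤ 26·δ^4, i.e. δ^4 ≥ 28/(28+26) = 14/27.
Hence δ ≥ (14/27)^(1/4) ≈ 0.849.

0.849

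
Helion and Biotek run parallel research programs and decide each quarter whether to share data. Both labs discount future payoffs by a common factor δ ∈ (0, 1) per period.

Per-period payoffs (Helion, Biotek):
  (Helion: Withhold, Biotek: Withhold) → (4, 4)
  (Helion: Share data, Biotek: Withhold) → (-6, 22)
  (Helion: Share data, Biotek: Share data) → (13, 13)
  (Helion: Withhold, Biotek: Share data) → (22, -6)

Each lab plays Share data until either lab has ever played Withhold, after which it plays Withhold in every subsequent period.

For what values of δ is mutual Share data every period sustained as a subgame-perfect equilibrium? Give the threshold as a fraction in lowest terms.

1/2

One-period gain from deviating is 22 − 13 = 9. The loss is 13 − 4 = 9 in every subsequent period, with present value 9·δ/(1−δ).
Deviation is unprofitable when 9·δ/(1−δ) ≥ 9, i.e. δ/(1−δ) ≥ 1.
Equivalently δ ≥ 9/(9+9) = 1/2.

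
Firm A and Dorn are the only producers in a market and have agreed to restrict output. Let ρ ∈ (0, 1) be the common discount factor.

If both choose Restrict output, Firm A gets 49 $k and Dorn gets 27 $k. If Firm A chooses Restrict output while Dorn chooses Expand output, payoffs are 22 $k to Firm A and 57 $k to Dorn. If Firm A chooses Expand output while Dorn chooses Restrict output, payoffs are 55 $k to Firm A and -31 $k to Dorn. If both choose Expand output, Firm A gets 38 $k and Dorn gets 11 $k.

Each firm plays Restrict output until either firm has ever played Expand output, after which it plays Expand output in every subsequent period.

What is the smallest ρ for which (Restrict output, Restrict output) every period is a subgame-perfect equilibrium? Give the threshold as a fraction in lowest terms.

15/23

Firm A: cooperation gives 49 each period; deviation gives 55 once then 38 forever.
  49/(1−ρ) ≥ 55 + 38ρ/(1−ρ) ⇒ ρ ≥ 6/17.
Dorn: cooperation gives 27 each period; deviation gives 57 once then 11 forever.
  ρ ≥ 30/46 = 15/23.
Both must hold, so the binding constraint is Dorn's: ρ ≥ 15/23.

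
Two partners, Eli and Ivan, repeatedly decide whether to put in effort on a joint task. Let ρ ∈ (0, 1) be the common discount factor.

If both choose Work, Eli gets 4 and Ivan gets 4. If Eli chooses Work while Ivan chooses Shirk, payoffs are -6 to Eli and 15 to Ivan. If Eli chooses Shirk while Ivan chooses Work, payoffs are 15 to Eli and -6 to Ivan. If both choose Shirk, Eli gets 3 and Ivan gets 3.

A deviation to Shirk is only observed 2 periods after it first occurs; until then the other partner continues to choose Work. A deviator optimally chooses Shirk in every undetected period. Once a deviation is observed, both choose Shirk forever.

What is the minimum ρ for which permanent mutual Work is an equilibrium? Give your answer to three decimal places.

The best deviation is to choose Shirk for all 2 undetected periods, earning 15 each, then 3 forever once detected.
Deviation value: 15(1−ρ^2)/(1−ρ) + 3ρ^2/(1−ρ); cooperation value: 4/(1−ρ).
IC: 4 ≥ 15(1−ρ^2) + 3ρ^2 = 15 − 12ρ^2.
So ρ^2 ≥ 11/12, giving ρ ≥ (11/12)^(1/2) ≈ 0.957.

0.957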